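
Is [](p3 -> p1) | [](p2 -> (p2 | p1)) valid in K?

Valid

Tableau for the negation ~([](p3 -> p1) | [](p2 -> (p2 | p1))):
1. ~([](p3 -> p1) | [](p2 -> (p2 | p1))), u
2. ~[](p3 -> p1), u   [~|-rule on 1]
3. ~[](p2 -> (p2 | p1)), u   [~|-rule on 1]
4. ~(p3 -> p1), v   [~[]-rule on 2: fresh world v, uRv]
5. p3, v   [~->-rule on 4]
6. ~p1, v   [~->-rule on 4]
7. ~(p2 -> (p2 | p1)), w   [~[]-rule on 3: fresh world w, uRw]
8. p2, w   [~->-rule on 7]
9. ~(p2 | p1), w   [~->-rule on 7]
10. ~p2, w   [~|-rule on 9]
11. ~p1, w   [~|-rule on 9]
Accessibility: uRv, uRw
Branch closes: p2 and ~p2 both at w.
Every branch of the negation's tableau closes; the branch above is one of them.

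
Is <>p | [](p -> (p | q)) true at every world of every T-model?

Tableau for the negation ~(<>p | [](p -> (p | q))):
1. ~(<>p | [](p -> (p | q))), w0
2. ~<>p, w0   [~|-rule on 1]
3. ~[](p -> (p | q)), w0   [~|-rule on 1]
4. ~p, w0   [~<>-rule on 2 via w0Rw0]
5. ~(p -> (p | q)), w1   [~[]-rule on 3: fresh world w1, w0Rw1]
6. p, w1   [~->-rule on 5]
7. ~(p | q), w1   [~->-rule on 5]
8. ~p, w1   [~|-rule on 7]
9. ~q, w1   [~|-rule on 7]
Accessibility: w0Rw0, w0Rw1, w1Rw1
Branch closes: p and ~p both at w1.
All branches of the negation close; one closing branch shown above.

Valid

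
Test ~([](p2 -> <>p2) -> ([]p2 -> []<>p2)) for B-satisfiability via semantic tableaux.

1. ~([](p2 -> <>p2) -> ([]p2 -> []<>p2)), 0
2. [](p2 -> <>p2), 0
3. ~([]p2 -> []<>p2), 0
4. []p2, 0
5. ~[]<>p2, 0
6. p2 -> <>p2, 0
7. p2, 0
8. <>p2, 0
9. ~<>p2, 1
10. p2 -> <>p2, 1
11. p2, 1
12. ~p2, 0
Accessibility: 0R0, 0R1, 1R0, 1R1
Branch closes: p2 and ~p2 both at 0.
(One branch shown.) All branches close.

No, unsatisfiable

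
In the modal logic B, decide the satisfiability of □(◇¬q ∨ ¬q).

1. □(◇¬q ∨ ¬q), u
2. ◇¬q ∨ ¬q, u   [□-rule on 1 via uRu]
3. ¬q, u   [∨-rule on 2 (branches; this branch)]
Accessibility: uRu

Satisfiable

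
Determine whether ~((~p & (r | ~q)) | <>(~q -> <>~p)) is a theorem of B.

Tableau for the negation (~p & (r | ~q)) | <>(~q -> <>~p):
1. (~p & (r | ~q)) | <>(~q -> <>~p), w0
2. <>(~q -> <>~p), w0
3. ~q -> <>~p, w1
4. <>~p, w1
5. ~p, w2
Accessibility: w0Rw0, w0Rw1, w1Rw0, w1Rw1, w1Rw2, w2Rw1, w2Rw2
The negation has an open branch (countermodel exists).

Invalid (countermodel exists)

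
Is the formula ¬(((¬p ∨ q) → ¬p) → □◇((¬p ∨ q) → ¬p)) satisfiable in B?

1. ¬(((¬p ∨ q) → ¬p) → □◇((¬p ∨ q) → ¬p)), u
2. (¬p ∨ q) → ¬p, u
3. ¬□◇((¬p ∨ q) → ¬p), u
4. ¬(¬p ∨ q), u
5. p, u
6. ¬q, u
7. ¬◇((¬p ∨ q) → ¬p), v
8. ¬((¬p ∨ q) → ¬p), u
9. ¬p ∨ q, u
10. ¬((¬p ∨ q) → ¬p), v
11. ¬p ∨ q, v
12. p, v
13. q, u
Accessibility: uRu, uRv, vRu, vRv
Branch closes: q and ¬q both at u.
Every branch closes; the branch above is one of them.

Unsatisfiable (every branch closes)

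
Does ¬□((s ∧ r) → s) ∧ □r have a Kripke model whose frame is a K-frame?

No, unsatisfiable

1. ¬□((s ∧ r) → s) ∧ □r, u
2. ¬□((s ∧ r) → s), u
3. □r, u
4. ¬((s ∧ r) → s), v
5. s ∧ r, v
6. ¬s, v
7. s, v
8. r, v
Accessibility: uRv
Branch closes: s and ¬s both at v.
(One branch shown.) All branches close.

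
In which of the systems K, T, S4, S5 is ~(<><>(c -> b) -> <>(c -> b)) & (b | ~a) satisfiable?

K, T

T-tableau for the formula:
1. ~(<><>(c -> b) -> <>(c -> b)) & (b | ~a), w0
2. ~(<><>(c -> b) -> <>(c -> b)), w0
3. b | ~a, w0
4. <><>(c -> b), w0
5. ~<>(c -> b), w0
6. ~(c -> b), w0
7. c, w0
8. ~b, w0
9. ~a, w0
10. <>(c -> b), w1
11. ~(c -> b), w1
12. c, w1
13. ~b, w1
14. c -> b, w2
15. b, w2
Accessibility: w0Rw0, w0Rw1, w1Rw1, w1Rw2, w2Rw2
Complete open branch: satisfiable in T, hence also in K (this T-model is also a K-model).
S4-tableau for the formula:
1. ~(<><>(c -> b) -> <>(c -> b)) & (b | ~a), w0
2. ~(<><>(c -> b) -> <>(c -> b)), w0
3. b | ~a, w0
4. <><>(c -> b), w0
5. ~<>(c -> b), w0
6. ~(c -> b), w0
7. c, w0
8. ~b, w0
9. ~a, w0
10. <>(c -> b), w1
11. ~(c -> b), w1
12. c, w1
13. ~b, w1
14. c -> b, w2
15. ~(c -> b), w2
16. c, w2
17. ~b, w2
18. b, w2
Accessibility: w0Rw0, w0Rw1, w0Rw2, w1Rw1, w1Rw2, w2Rw2
Branch closes: b and ~b both at w2.
Every branch closes (one shown): unsatisfiable in S4, hence also in S5 (every S5-frame is an S4-frame).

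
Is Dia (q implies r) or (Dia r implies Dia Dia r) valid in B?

Tableau for the negation not (Dia (q implies r) or (Dia r implies Dia Dia r)):
1. not (Dia (q implies r) or (Dia r implies Dia Dia r)), u
2. not Dia (q implies r), u
3. not (Dia r implies Dia Dia r), u
4. Dia r, u
5. not Dia Dia r, u
6. not (q implies r), u
7. q, u
8. not r, u
9. not Dia r, u
10. r, v
11. not (q implies r), v
12. q, v
13. not r, v
Accessibility: uRu, uRv, vRu, vRv
Branch closes: r and not r both at v.
All branches of the negation close; one closing branch shown above.

Valid in B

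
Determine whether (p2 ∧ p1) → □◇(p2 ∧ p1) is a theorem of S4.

Invalid (countermodel exists)

Tableau for the negation ¬((p2 ∧ p1) → □◇(p2 ∧ p1)):
1. ¬((p2 ∧ p1) → □◇(p2 ∧ p1)), w0
2. p2 ∧ p1, w0
3. ¬□◇(p2 ∧ p1), w0
4. p2, w0
5. p1, w0
6. ¬◇(p2 ∧ p1), w1
7. ¬(p2 ∧ p1), w1
8. ¬p1, w1
Accessibility: w0Rw0, w0Rw1, w1Rw1
The negation has an open branch (countermodel exists).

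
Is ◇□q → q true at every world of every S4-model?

Tableau for the negation ¬(◇□q → q):
1. ¬(◇□q → q), w0
2. ◇□q, w0   [¬→-rule on 1]
3. ¬q, w0   [¬→-rule on 1]
4. □q, w1   [◇-rule on 2: fresh world w1, w0Rw1]
5. q, w1   [□-rule on 4 via w1Rw1]
Accessibility: w0Rw0, w0Rw1, w1Rw1
The negation has an open branch (countermodel exists).

Not valid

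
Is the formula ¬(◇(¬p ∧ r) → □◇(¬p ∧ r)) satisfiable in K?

1. ¬(◇(¬p ∧ r) → □◇(¬p ∧ r)), u
2. ◇(¬p ∧ r), u
3. ¬□◇(¬p ∧ r), u
4. ¬p ∧ r, v
5. ¬p, v
6. r, v
7. ¬◇(¬p ∧ r), w
Accessibility: uRv, uRw

Yes, satisfiable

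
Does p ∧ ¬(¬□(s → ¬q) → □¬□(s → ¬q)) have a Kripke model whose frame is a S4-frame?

Yes, satisfiable

1. p ∧ ¬(¬□(s → ¬q) → □¬□(s → ¬q)), 0
2. p, 0   [∧-rule on 1]
3. ¬(¬□(s → ¬q) → □¬□(s → ¬q)), 0   [∧-rule on 1]
4. ¬□(s → ¬q), 0   [¬→-rule on 3]
5. ¬□¬□(s → ¬q), 0   [¬→-rule on 3]
6. ¬(s → ¬q), 1   [¬□-rule on 4: fresh world 1, 0R1]
7. s, 1   [¬→-rule on 6]
8. q, 1   [¬→-rule on 6]
9. □(s → ¬q), 2   [¬□-rule on 5: fresh world 2, 0R2]
10. s → ¬q, 2   [□-rule on 9 via 2R2]
11. ¬q, 2   [→-rule on 10 (branches; this branch)]
Accessibility: 0R0, 0R1, 0R2, 1R1, 2R2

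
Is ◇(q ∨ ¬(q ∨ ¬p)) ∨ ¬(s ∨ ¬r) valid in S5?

Invalid (countermodel exists)

Tableau for the negation ¬(◇(q ∨ ¬(q ∨ ¬p)) ∨ ¬(s ∨ ¬r)):
1. ¬(◇(q ∨ ¬(q ∨ ¬p)) ∨ ¬(s ∨ ¬r)), u
2. ¬◇(q ∨ ¬(q ∨ ¬p)), u   [¬∨-rule on 1]
3. s ∨ ¬r, u   [¬∨-rule on 1]
4. ¬(q ∨ ¬(q ∨ ¬p)), u   [¬◇-rule on 2 via uRu]
5. ¬q, u   [¬∨-rule on 4]
6. q ∨ ¬p, u   [¬∨-rule on 4]
7. ¬r, u   [∨-rule on 3 (branches; this branch)]
8. ¬p, u   [∨-rule on 6 (branches; this branch)]
Accessibility: uRu
The negation has an open branch (countermodel exists).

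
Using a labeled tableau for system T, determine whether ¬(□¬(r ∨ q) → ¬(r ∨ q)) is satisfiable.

Unsatisfiable

1. ¬(□¬(r ∨ q) → ¬(r ∨ q)), 0
2. □¬(r ∨ q), 0
3. r ∨ q, 0
4. ¬(r ∨ q), 0
5. ¬r, 0
6. ¬q, 0
7. q, 0
Accessibility: 0R0
Branch closes: q and ¬q both at 0.
Every branch closes; the branch above is one of them.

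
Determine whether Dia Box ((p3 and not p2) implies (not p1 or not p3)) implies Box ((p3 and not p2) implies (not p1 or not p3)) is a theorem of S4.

Tableau for the negation not (Dia Box ((p3 and not p2) implies (not p1 or not p3)) implies Box ((p3 and not p2) implies (not p1 or not p3))):
1. not (Dia Box ((p3 and not p2) implies (not p1 or not p3)) implies Box ((p3 and not p2) implies (not p1 or not p3))), 0
2. Dia Box ((p3 and not p2) implies (not p1 or not p3)), 0   [neg-implies-rule on 1]
3. not Box ((p3 and not p2) implies (not p1 or not p3)), 0   [neg-implies-rule on 1]
4. Box ((p3 and not p2) implies (not p1 or not p3)), 1   [Dia-rule on 2: fresh world 1, 0R1]
5. (p3 and not p2) implies (not p1 or not p3), 1   [Box-rule on 4 via 1R1]
6. not p1 or not p3, 1   [implies-rule on 5 (branches; this branch)]
7. not p3, 1   [or-rule on 6 (branches; this branch)]
8. not ((p3 and not p2) implies (not p1 or not p3)), 2   [neg-Box-rule on 3: fresh world 2, 0R2]
9. p3 and not p2, 2   [neg-implies-rule on 8]
10. not (not p1 or not p3), 2   [neg-implies-rule on 8]
11. p3, 2   [and-rule on 9]
12. not p2, 2   [and-rule on 9]
13. p1, 2   [neg-or-rule on 10]
Accessibility: 0R0, 0R1, 0R2, 1R1, 2R2
The negation has an open branch (countermodel exists).

Invalid (countermodel exists)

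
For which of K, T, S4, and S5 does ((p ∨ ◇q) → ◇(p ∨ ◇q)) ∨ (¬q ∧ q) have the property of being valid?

K-tableau for the negation ¬(((p ∨ ◇q) → ◇(p ∨ ◇q)) ∨ (¬q ∧ q)):
1. ¬(((p ∨ ◇q) → ◇(p ∨ ◇q)) ∨ (¬q ∧ q)), 0
2. ¬((p ∨ ◇q) → ◇(p ∨ ◇q)), 0   [¬∨-rule on 1]
3. ¬(¬q ∧ q), 0   [¬∨-rule on 1]
4. p ∨ ◇q, 0   [¬→-rule on 2]
5. ¬◇(p ∨ ◇q), 0   [¬→-rule on 2]
6. ¬q, 0   [¬∧-rule on 3 (branches; this branch)]
7. ◇q, 0   [∨-rule on 4 (branches; this branch)]
8. q, 1   [◇-rule on 7: fresh world 1, 0R1]
9. ¬(p ∨ ◇q), 1   [¬◇-rule on 5 via 0R1]
10. ¬p, 1   [¬∨-rule on 9]
11. ¬◇q, 1   [¬∨-rule on 9]
Accessibility: 0R1
Complete open branch: countermodel on a K-frame, so not valid in K.
T-tableau for the negation ¬(((p ∨ ◇q) → ◇(p ∨ ◇q)) ∨ (¬q ∧ q)):
1. ¬(((p ∨ ◇q) → ◇(p ∨ ◇q)) ∨ (¬q ∧ q)), 0
2. ¬((p ∨ ◇q) → ◇(p ∨ ◇q)), 0   [¬∨-rule on 1]
3. ¬(¬q ∧ q), 0   [¬∨-rule on 1]
4. p ∨ ◇q, 0   [¬→-rule on 2]
5. ¬◇(p ∨ ◇q), 0   [¬→-rule on 2]
6. ¬(p ∨ ◇q), 0   [¬◇-rule on 5 via 0R0]
7. ¬p, 0   [¬∨-rule on 6]
8. ¬◇q, 0   [¬∨-rule on 6]
9. ¬q, 0   [¬◇-rule on 8 via 0R0]
10. ◇q, 0   [∨-rule on 4 (branches; this branch)]
11. q, 1   [◇-rule on 10: fresh world 1, 0R1]
12. ¬(p ∨ ◇q), 1   [¬◇-rule on 5 via 0R1]
13. ¬p, 1   [¬∨-rule on 12]
14. ¬◇q, 1   [¬∨-rule on 12]
15. ¬q, 1   [¬◇-rule on 8 via 0R1]
Accessibility: 0R0, 0R1, 1R1
Branch closes: q and ¬q both at 1.
Every branch closes (one shown): valid in T, hence also in S4, S5 (every theorem of T is a theorem of S4 and S5).

T, S4, S5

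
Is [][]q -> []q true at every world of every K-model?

Not valid

Tableau for the negation ~([][]q -> []q):
1. ~([][]q -> []q), 0
2. [][]q, 0   [~->-rule on 1]
3. ~[]q, 0   [~->-rule on 1]
4. ~q, 1   [~[]-rule on 3: fresh world 1, 0R1]
5. []q, 1   [[]-rule on 2 via 0R1]
Accessibility: 0R1
The negation has an open branch (countermodel exists).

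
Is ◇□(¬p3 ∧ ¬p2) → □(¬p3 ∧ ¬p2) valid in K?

Not valid

Tableau for the negation ¬(◇□(¬p3 ∧ ¬p2) → □(¬p3 ∧ ¬p2)):
1. ¬(◇□(¬p3 ∧ ¬p2) → □(¬p3 ∧ ¬p2)), u
2. ◇□(¬p3 ∧ ¬p2), u
3. ¬□(¬p3 ∧ ¬p2), u
4. □(¬p3 ∧ ¬p2), v
5. ¬(¬p3 ∧ ¬p2), w
6. p2, w
Accessibility: uRv, uRw
The negation has an open branch (countermodel exists).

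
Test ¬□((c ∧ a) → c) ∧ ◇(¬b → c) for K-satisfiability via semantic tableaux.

1. ¬□((c ∧ a) → c) ∧ ◇(¬b → c), 0
2. ¬□((c ∧ a) → c), 0
3. ◇(¬b → c), 0
4. ¬((c ∧ a) → c), 1
5. c ∧ a, 1
6. ¬c, 1
7. c, 1
8. a, 1
Accessibility: 0R1
Branch closes: c and ¬c both at 1.
All branches of the tableau close; one closing branch shown above.

No, unsatisfiable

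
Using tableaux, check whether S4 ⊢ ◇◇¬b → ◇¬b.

Yes, valid

Tableau for the negation ¬(◇◇¬b → ◇¬b):
1. ¬(◇◇¬b → ◇¬b), 0
2. ◇◇¬b, 0
3. ¬◇¬b, 0
4. b, 0
5. ◇¬b, 1
6. b, 1
7. ¬b, 2
8. b, 2
Accessibility: 0R0, 0R1, 0R2, 1R1, 1R2, 2R2
Branch closes: b and ¬b both at 2.
Every branch of the negation's tableau closes; the branch above is one of them.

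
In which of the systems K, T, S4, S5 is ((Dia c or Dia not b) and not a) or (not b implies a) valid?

K-tableau for the negation not (((Dia c or Dia not b) and not a) or (not b implies a)):
1. not (((Dia c or Dia not b) and not a) or (not b implies a)), u
2. not ((Dia c or Dia not b) and not a), u
3. not (not b implies a), u
4. not b, u
5. not a, u
6. not (Dia c or Dia not b), u
7. not Dia c, u
8. not Dia not b, u
Complete open branch: countermodel on a K-frame, so not valid in K.
T-tableau for the negation not (((Dia c or Dia not b) and not a) or (not b implies a)):
1. not (((Dia c or Dia not b) and not a) or (not b implies a)), u
2. not ((Dia c or Dia not b) and not a), u
3. not (not b implies a), u
4. not b, u
5. not a, u
6. not (Dia c or Dia not b), u
7. not Dia c, u
8. not Dia not b, u
9. not c, u
10. b, u
Accessibility: uRu
Branch closes: b and not b both at u.
Every branch closes (one shown): valid in T, hence also in S4, S5 (every theorem of T is a theorem of S4 and S5).

T, S4, S5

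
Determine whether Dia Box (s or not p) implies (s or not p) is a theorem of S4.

Tableau for the negation not (Dia Box (s or not p) implies (s or not p)):
1. not (Dia Box (s or not p) implies (s or not p)), 0
2. Dia Box (s or not p), 0   [neg-implies-rule on 1]
3. not (s or not p), 0   [neg-implies-rule on 1]
4. not s, 0   [neg-or-rule on 3]
5. p, 0   [neg-or-rule on 3]
6. Box (s or not p), 1   [Dia-rule on 2: fresh world 1, 0R1]
7. s or not p, 1   [Box-rule on 6 via 1R1]
8. not p, 1   [or-rule on 7 (branches; this branch)]
Accessibility: 0R0, 0R1, 1R1
The negation has an open branch (countermodel exists).

No, not valid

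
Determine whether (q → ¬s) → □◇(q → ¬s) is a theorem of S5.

Valid

Tableau for the negation ¬((q → ¬s) → □◇(q → ¬s)):
1. ¬((q → ¬s) → □◇(q → ¬s)), w0
2. q → ¬s, w0
3. ¬□◇(q → ¬s), w0
4. ¬s, w0
5. ¬◇(q → ¬s), w1
6. ¬(q → ¬s), w0
7. q, w0
8. s, w0
Accessibility: w0Rw0, w0Rw1, w1Rw0, w1Rw1
Branch closes: s and ¬s both at w0.
Every branch of the negation's tableau closes; the branch above is one of them.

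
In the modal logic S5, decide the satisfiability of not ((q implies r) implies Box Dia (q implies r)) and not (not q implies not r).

No, unsatisfiable

1. not ((q implies r) implies Box Dia (q implies r)) and not (not q implies not r), u
2. not ((q implies r) implies Box Dia (q implies r)), u
3. not (not q implies not r), u
4. q implies r, u
5. not Box Dia (q implies r), u
6. not q, u
7. r, u
8. not Dia (q implies r), v
9. not (q implies r), u
10. q, u
11. not r, u
Accessibility: uRu, uRv, vRu, vRv
Branch closes: q and not q both at u.
All branches of the tableau close; one closing branch shown above.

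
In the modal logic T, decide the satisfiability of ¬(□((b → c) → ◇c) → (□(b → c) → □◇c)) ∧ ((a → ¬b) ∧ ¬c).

1. ¬(□((b → c) → ◇c) → (□(b → c) → □◇c)) ∧ ((a → ¬b) ∧ ¬c), 0
2. ¬(□((b → c) → ◇c) → (□(b → c) → □◇c)), 0
3. (a → ¬b) ∧ ¬c, 0
4. □((b → c) → ◇c), 0
5. ¬(□(b → c) → □◇c), 0
6. a → ¬b, 0
7. ¬c, 0
8. □(b → c), 0
9. ¬□◇c, 0
10. (b → c) → ◇c, 0
11. b → c, 0
12. ¬b, 0
13. ◇c, 0
14. ¬◇c, 1
15. (b → c) → ◇c, 1
16. b → c, 1
17. ¬c, 1
18. ◇c, 1
19. ¬b, 1
20. c, 2
21. (b → c) → ◇c, 2
22. b → c, 2
23. ◇c, 2
24. c, 3
25. ¬c, 3
Accessibility: 0R0, 0R1, 0R2, 1R1, 1R3, 2R2, 3R3
Branch closes: c and ¬c both at 3.
(One branch shown.) All branches close.

Unsatisfiable (every branch closes)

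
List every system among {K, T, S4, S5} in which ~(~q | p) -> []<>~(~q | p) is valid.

S5-tableau for the negation ~(~(~q | p) -> []<>~(~q | p)):
1. ~(~(~q | p) -> []<>~(~q | p)), w0
2. ~(~q | p), w0
3. ~[]<>~(~q | p), w0
4. q, w0
5. ~p, w0
6. ~<>~(~q | p), w1
7. ~q | p, w0
8. ~q | p, w1
9. p, w0
Accessibility: w0Rw0, w0Rw1, w1Rw0, w1Rw1
Branch closes: p and ~p both at w0.
Every branch closes (one shown): valid in S5.
S4-tableau for the negation ~(~(~q | p) -> []<>~(~q | p)):
1. ~(~(~q | p) -> []<>~(~q | p)), w0
2. ~(~q | p), w0
3. ~[]<>~(~q | p), w0
4. q, w0
5. ~p, w0
6. ~<>~(~q | p), w1
7. ~q | p, w1
8. p, w1
Accessibility: w0Rw0, w0Rw1, w1Rw1
Complete open branch: countermodel on an S4-frame, so not valid in S4, nor in K, T (the same frame is also a K-frame and a T-frame).

S5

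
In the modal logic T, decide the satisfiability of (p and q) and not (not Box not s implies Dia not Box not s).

1. (p and q) and not (not Box not s implies Dia not Box not s), u
2. p and q, u
3. not (not Box not s implies Dia not Box not s), u
4. p, u
5. q, u
6. not Box not s, u
7. not Dia not Box not s, u
8. Box not s, u
9. not s, u
10. s, v
11. Box not s, v
12. not s, v
Accessibility: uRu, uRv, vRv
Branch closes: s and not s both at v.
(One branch shown.) All branches close.

No, unsatisfiable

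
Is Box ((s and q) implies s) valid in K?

Tableau for the negation not Box ((s and q) implies s):
1. not Box ((s and q) implies s), 0
2. not ((s and q) implies s), 1
3. s and q, 1
4. not s, 1
5. s, 1
6. q, 1
Accessibility: 0R1
Branch closes: s and not s both at 1.
Every branch of the negation's tableau closes; the branch above is one of them.

Valid in K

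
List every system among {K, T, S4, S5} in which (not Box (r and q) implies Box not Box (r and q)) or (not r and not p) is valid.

S5-tableau for the negation not ((not Box (r and q) implies Box not Box (r and q)) or (not r and not p)):
1. not ((not Box (r and q) implies Box not Box (r and q)) or (not r and not p)), 0
2. not (not Box (r and q) implies Box not Box (r and q)), 0
3. not (not r and not p), 0
4. not Box (r and q), 0
5. not Box not Box (r and q), 0
6. p, 0
7. not (r and q), 1
8. not q, 1
9. Box (r and q), 2
10. r and q, 0
11. r, 0
12. q, 0
13. r and q, 1
14. r, 1
15. q, 1
Accessibility: 0R0, 0R1, 0R2, 1R0, 1R1, 1R2, 2R0, 2R1, 2R2
Branch closes: q and not q both at 1.
Every branch closes (one shown): valid in S5.
S4-tableau for the negation not ((not Box (r and q) implies Box not Box (r and q)) or (not r and not p)):
1. not ((not Box (r and q) implies Box not Box (r and q)) or (not r and not p)), 0
2. not (not Box (r and q) implies Box not Box (r and q)), 0
3. not (not r and not p), 0
4. not Box (r and q), 0
5. not Box not Box (r and q), 0
6. p, 0
7. not (r and q), 1
8. not q, 1
9. Box (r and q), 2
10. r and q, 2
11. r, 2
12. q, 2
Accessibility: 0R0, 0R1, 0R2, 1R1, 2R2
Complete open branch: countermodel on an S4-frame, so not valid in S4, nor in K, T (the same frame is also a K-frame and a T-frame).

S5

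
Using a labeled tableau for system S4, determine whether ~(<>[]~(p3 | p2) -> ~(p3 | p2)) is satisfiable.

Satisfiable

1. ~(<>[]~(p3 | p2) -> ~(p3 | p2)), 0
2. <>[]~(p3 | p2), 0
3. p3 | p2, 0
4. p2, 0
5. []~(p3 | p2), 1
6. ~(p3 | p2), 1
7. ~p3, 1
8. ~p2, 1
Accessibility: 0R0, 0R1, 1R1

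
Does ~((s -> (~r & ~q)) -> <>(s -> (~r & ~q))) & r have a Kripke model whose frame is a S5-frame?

Unsatisfiable (every branch closes)

1. ~((s -> (~r & ~q)) -> <>(s -> (~r & ~q))) & r, u
2. ~((s -> (~r & ~q)) -> <>(s -> (~r & ~q))), u
3. r, u
4. s -> (~r & ~q), u
5. ~<>(s -> (~r & ~q)), u
6. ~(s -> (~r & ~q)), u
7. s, u
8. ~(~r & ~q), u
9. ~r & ~q, u
10. ~r, u
11. ~q, u
Accessibility: uRu
Branch closes: r and ~r both at u.
All branches of the tableau close; one closing branch shown above.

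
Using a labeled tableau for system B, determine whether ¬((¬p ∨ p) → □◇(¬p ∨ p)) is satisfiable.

1. ¬((¬p ∨ p) → □◇(¬p ∨ p)), u
2. ¬p ∨ p, u
3. ¬□◇(¬p ∨ p), u
4. p, u
5. ¬◇(¬p ∨ p), v
6. ¬(¬p ∨ p), u
7. ¬p, u
Accessibility: uRu, uRv, vRu, vRv
Branch closes: p and ¬p both at u.
All branches of the tableau close; one closing branch shown above.

No, unsatisfiable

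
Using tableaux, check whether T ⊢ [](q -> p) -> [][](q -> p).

Tableau for the negation ~([](q -> p) -> [][](q -> p)):
1. ~([](q -> p) -> [][](q -> p)), 0
2. [](q -> p), 0
3. ~[][](q -> p), 0
4. q -> p, 0
5. p, 0
6. ~[](q -> p), 1
7. q -> p, 1
8. p, 1
9. ~(q -> p), 2
10. q, 2
11. ~p, 2
Accessibility: 0R0, 0R1, 1R1, 1R2, 2R2
The negation has an open branch (countermodel exists).

Not valid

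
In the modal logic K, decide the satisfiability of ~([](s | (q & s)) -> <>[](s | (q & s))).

Satisfiable

1. ~([](s | (q & s)) -> <>[](s | (q & s))), u
2. [](s | (q & s)), u
3. ~<>[](s | (q & s)), u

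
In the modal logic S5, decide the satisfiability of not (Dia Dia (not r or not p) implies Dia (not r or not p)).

No, unsatisfiable

1. not (Dia Dia (not r or not p) implies Dia (not r or not p)), w0
2. Dia Dia (not r or not p), w0   [neg-implies-rule on 1]
3. not Dia (not r or not p), w0   [neg-implies-rule on 1]
4. not (not r or not p), w0   [neg-Dia-rule on 3 via w0Rw0]
5. r, w0   [neg-or-rule on 4]
6. p, w0   [neg-or-rule on 4]
7. Dia (not r or not p), w1   [Dia-rule on 2: fresh world w1, w0Rw1]
8. not (not r or not p), w1   [neg-Dia-rule on 3 via w0Rw1]
9. r, w1   [neg-or-rule on 8]
10. p, w1   [neg-or-rule on 8]
11. not r or not p, w2   [Dia-rule on 7: fresh world w2, w1Rw2]
12. not (not r or not p), w2   [neg-Dia-rule on 3 via w0Rw2]
13. r, w2   [neg-or-rule on 12]
14. p, w2   [neg-or-rule on 12]
15. not p, w2   [or-rule on 11 (branches; this branch)]
Accessibility: w0Rw0, w0Rw1, w0Rw2, w1Rw0, w1Rw1, w1Rw2, w2Rw0, w2Rw1, w2Rw2
Branch closes: p and not p both at w2.
All branches of the tableau close; one closing branch shown above.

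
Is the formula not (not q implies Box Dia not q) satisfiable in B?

Unsatisfiable (every branch closes)

1. not (not q implies Box Dia not q), w0
2. not q, w0   [neg-implies-rule on 1]
3. not Box Dia not q, w0   [neg-implies-rule on 1]
4. not Dia not q, w1   [neg-Box-rule on 3: fresh world w1, w0Rw1]
5. q, w0   [neg-Dia-rule on 4 via w1Rw0]
Accessibility: w0Rw0, w0Rw1, w1Rw0, w1Rw1
Branch closes: q and not q both at w0.
(One branch shown.) All branches close.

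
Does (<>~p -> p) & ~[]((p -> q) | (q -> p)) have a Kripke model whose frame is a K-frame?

1. (<>~p -> p) & ~[]((p -> q) | (q -> p)), 0
2. <>~p -> p, 0
3. ~[]((p -> q) | (q -> p)), 0
4. p, 0
5. ~((p -> q) | (q -> p)), 1
6. ~(p -> q), 1
7. ~(q -> p), 1
8. p, 1
9. ~q, 1
10. q, 1
11. ~p, 1
Accessibility: 0R1
Branch closes: q and ~q both at 1.
All branches of the tableau close; one closing branch shown above.

Unsatisfiable (every branch closes)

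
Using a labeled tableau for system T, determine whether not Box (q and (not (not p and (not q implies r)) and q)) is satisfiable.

1. not Box (q and (not (not p and (not q implies r)) and q)), 0
2. not (q and (not (not p and (not q implies r)) and q)), 1
3. not (not (not p and (not q implies r)) and q), 1
4. not q, 1
Accessibility: 0R0, 0R1, 1R1

Satisfiable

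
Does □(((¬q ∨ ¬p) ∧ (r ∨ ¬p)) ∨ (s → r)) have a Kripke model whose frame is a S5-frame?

Satisfiable (open branch found)

1. □(((¬q ∨ ¬p) ∧ (r ∨ ¬p)) ∨ (s → r)), w0
2. ((¬q ∨ ¬p) ∧ (r ∨ ¬p)) ∨ (s → r), w0
3. s → r, w0
4. r, w0
Accessibility: w0Rw0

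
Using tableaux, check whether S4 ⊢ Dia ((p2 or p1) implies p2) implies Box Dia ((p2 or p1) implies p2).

Tableau for the negation not (Dia ((p2 or p1) implies p2) implies Box Dia ((p2 or p1) implies p2)):
1. not (Dia ((p2 or p1) implies p2) implies Box Dia ((p2 or p1) implies p2)), w0
2. Dia ((p2 or p1) implies p2), w0   [neg-implies-rule on 1]
3. not Box Dia ((p2 or p1) implies p2), w0   [neg-implies-rule on 1]
4. (p2 or p1) implies p2, w1   [Dia-rule on 2: fresh world w1, w0Rw1]
5. p2, w1   [implies-rule on 4 (branches; this branch)]
6. not Dia ((p2 or p1) implies p2), w2   [neg-Box-rule on 3: fresh world w2, w0Rw2]
7. not ((p2 or p1) implies p2), w2   [neg-Dia-rule on 6 via w2Rw2]
8. p2 or p1, w2   [neg-implies-rule on 7]
9. not p2, w2   [neg-implies-rule on 7]
10. p1, w2   [or-rule on 8 (branches; this branch)]
Accessibility: w0Rw0, w0Rw1, w0Rw2, w1Rw1, w2Rw2
The negation has an open branch (countermodel exists).

Not valid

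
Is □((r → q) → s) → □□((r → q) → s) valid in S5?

Tableau for the negation ¬(□((r → q) → s) → □□((r → q) → s)):
1. ¬(□((r → q) → s) → □□((r → q) → s)), 0
2. □((r → q) → s), 0
3. ¬□□((r → q) → s), 0
4. (r → q) → s, 0
5. ¬(r → q), 0
6. r, 0
7. ¬q, 0
8. ¬□((r → q) → s), 1
9. (r → q) → s, 1
10. ¬(r → q), 1
11. r, 1
12. ¬q, 1
13. ¬((r → q) → s), 2
14. r → q, 2
15. ¬s, 2
16. (r → q) → s, 2
17. q, 2
18. ¬(r → q), 2
19. r, 2
20. ¬q, 2
Accessibility: 0R0, 0R1, 0R2, 1R0, 1R1, 1R2, 2R0, 2R1, 2R2
Branch closes: q and ¬q both at 2.
Every branch of the negation's tableau closes; the branch above is one of them.

Valid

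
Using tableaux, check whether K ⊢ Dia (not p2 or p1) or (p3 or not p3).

Valid in K

Tableau for the negation not (Dia (not p2 or p1) or (p3 or not p3)):
1. not (Dia (not p2 or p1) or (p3 or not p3)), 0
2. not Dia (not p2 or p1), 0
3. not (p3 or not p3), 0
4. not p3, 0
5. p3, 0
Branch closes: p3 and not p3 both at 0.
Every branch of the negation's tableau closes; the branch above is one of them.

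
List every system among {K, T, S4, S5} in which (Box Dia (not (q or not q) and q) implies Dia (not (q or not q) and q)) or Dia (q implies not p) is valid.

K-tableau for the negation not ((Box Dia (not (q or not q) and q) implies Dia (not (q or not q) and q)) or Dia (q implies not p)):
1. not ((Box Dia (not (q or not q) and q) implies Dia (not (q or not q) and q)) or Dia (q implies not p)), w0
2. not (Box Dia (not (q or not q) and q) implies Dia (not (q or not q) and q)), w0   [neg-or-rule on 1]
3. not Dia (q implies not p), w0   [neg-or-rule on 1]
4. Box Dia (not (q or not q) and q), w0   [neg-implies-rule on 2]
5. not Dia (not (q or not q) and q), w0   [neg-implies-rule on 2]
Complete open branch: countermodel on a K-frame, so not valid in K.
T-tableau for the negation not ((Box Dia (not (q or not q) and q) implies Dia (not (q or not q) and q)) or Dia (q implies not p)):
1. not ((Box Dia (not (q or not q) and q) implies Dia (not (q or not q) and q)) or Dia (q implies not p)), w0
2. not (Box Dia (not (q or not q) and q) implies Dia (not (q or not q) and q)), w0   [neg-or-rule on 1]
3. not Dia (q implies not p), w0   [neg-or-rule on 1]
4. Box Dia (not (q or not q) and q), w0   [neg-implies-rule on 2]
5. not Dia (not (q or not q) and q), w0   [neg-implies-rule on 2]
6. not (q implies not p), w0   [neg-Dia-rule on 3 via w0Rw0]
7. q, w0   [neg-implies-rule on 6]
8. p, w0   [neg-implies-rule on 6]
9. Dia (not (q or not q) and q), w0   [Box-rule on 4 via w0Rw0]
10. not (not (q or not q) and q), w0   [neg-Dia-rule on 5 via w0Rw0]
11. q or not q, w0   [neg-and-rule on 10 (branches; this branch)]
12. not (q or not q) and q, w1   [Dia-rule on 9: fresh world w1, w0Rw1]
13. not (q or not q), w1   [and-rule on 12]
14. q, w1   [and-rule on 12]
15. not q, w1   [neg-or-rule on 13]
Accessibility: w0Rw0, w0Rw1, w1Rw1
Branch closes: q and not q both at w1.
Every branch closes (one shown): valid in T, hence also in S4, S5 (every theorem of T is a theorem of S4 and S5).

T, S4, S5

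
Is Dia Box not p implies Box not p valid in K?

Tableau for the negation not (Dia Box not p implies Box not p):
1. not (Dia Box not p implies Box not p), u
2. Dia Box not p, u
3. not Box not p, u
4. Box not p, v
5. p, w
Accessibility: uRv, uRw
The negation has an open branch (countermodel exists).

Not valid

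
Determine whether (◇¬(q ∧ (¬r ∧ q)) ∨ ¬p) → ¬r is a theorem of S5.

No, not valid

Tableau for the negation ¬((◇¬(q ∧ (¬r ∧ q)) ∨ ¬p) → ¬r):
1. ¬((◇¬(q ∧ (¬r ∧ q)) ∨ ¬p) → ¬r), u
2. ◇¬(q ∧ (¬r ∧ q)) ∨ ¬p, u
3. r, u
4. ¬p, u
Accessibility: uRu
The negation has an open branch (countermodel exists).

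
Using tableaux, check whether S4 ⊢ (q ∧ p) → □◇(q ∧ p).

Tableau for the negation ¬((q ∧ p) → □◇(q ∧ p)):
1. ¬((q ∧ p) → □◇(q ∧ p)), w0
2. q ∧ p, w0
3. ¬□◇(q ∧ p), w0
4. q, w0
5. p, w0
6. ¬◇(q ∧ p), w1
7. ¬(q ∧ p), w1
8. ¬p, w1
Accessibility: w0Rw0, w0Rw1, w1Rw1
The negation has an open branch (countermodel exists).

No, not valid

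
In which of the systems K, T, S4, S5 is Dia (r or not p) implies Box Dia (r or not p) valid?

S5-tableau for the negation not (Dia (r or not p) implies Box Dia (r or not p)):
1. not (Dia (r or not p) implies Box Dia (r or not p)), u
2. Dia (r or not p), u   [neg-implies-rule on 1]
3. not Box Dia (r or not p), u   [neg-implies-rule on 1]
4. r or not p, v   [Dia-rule on 2: fresh world v, uRv]
5. not p, v   [or-rule on 4 (branches; this branch)]
6. not Dia (r or not p), w   [neg-Box-rule on 3: fresh world w, uRw]
7. not (r or not p), u   [neg-Dia-rule on 6 via wRu]
8. not r, u   [neg-or-rule on 7]
9. p, u   [neg-or-rule on 7]
10. not (r or not p), v   [neg-Dia-rule on 6 via wRv]
11. not r, v   [neg-or-rule on 10]
12. p, v   [neg-or-rule on 10]
Accessibility: uRu, uRv, uRw, vRu, vRv, vRw, wRu, wRv, wRw
Branch closes: p and not p both at v.
Every branch closes (one shown): valid in S5.
S4-tableau for the negation not (Dia (r or not p) implies Box Dia (r or not p)):
1. not (Dia (r or not p) implies Box Dia (r or not p)), u
2. Dia (r or not p), u   [neg-implies-rule on 1]
3. not Box Dia (r or not p), u   [neg-implies-rule on 1]
4. r or not p, v   [Dia-rule on 2: fresh world v, uRv]
5. not p, v   [or-rule on 4 (branches; this branch)]
6. not Dia (r or not p), w   [neg-Box-rule on 3: fresh world w, uRw]
7. not (r or not p), w   [neg-Dia-rule on 6 via wRw]
8. not r, w   [neg-or-rule on 7]
9. p, w   [neg-or-rule on 7]
Accessibility: uRu, uRv, uRw, vRv, wRw
Complete open branch: countermodel on an S4-frame, so not valid in S4, nor in K, T (the same frame is also a K-frame and a T-frame).

S5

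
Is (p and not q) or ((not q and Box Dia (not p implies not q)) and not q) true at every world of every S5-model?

No, not valid

Tableau for the negation not ((p and not q) or ((not q and Box Dia (not p implies not q)) and not q)):
1. not ((p and not q) or ((not q and Box Dia (not p implies not q)) and not q)), w0
2. not (p and not q), w0   [neg-or-rule on 1]
3. not ((not q and Box Dia (not p implies not q)) and not q), w0   [neg-or-rule on 1]
4. q, w0   [neg-and-rule on 2 (branches; this branch)]
Accessibility: w0Rw0
The negation has an open branch (countermodel exists).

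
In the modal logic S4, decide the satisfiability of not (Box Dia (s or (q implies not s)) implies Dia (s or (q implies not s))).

1. not (Box Dia (s or (q implies not s)) implies Dia (s or (q implies not s))), w0
2. Box Dia (s or (q implies not s)), w0
3. not Dia (s or (q implies not s)), w0
4. Dia (s or (q implies not s)), w0
5. not (s or (q implies not s)), w0
6. not s, w0
7. not (q implies not s), w0
8. q, w0
9. s, w0
Accessibility: w0Rw0
Branch closes: s and not s both at w0.
Every branch closes; the branch above is one of them.

No, unsatisfiable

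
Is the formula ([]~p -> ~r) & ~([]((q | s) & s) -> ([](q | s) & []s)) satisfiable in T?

No, unsatisfiable

1. ([]~p -> ~r) & ~([]((q | s) & s) -> ([](q | s) & []s)), w0
2. []~p -> ~r, w0
3. ~([]((q | s) & s) -> ([](q | s) & []s)), w0
4. []((q | s) & s), w0
5. ~([](q | s) & []s), w0
6. (q | s) & s, w0
7. q | s, w0
8. s, w0
9. ~[]~p, w0
10. ~[](q | s), w0
11. p, w1
12. (q | s) & s, w1
13. q | s, w1
14. s, w1
15. ~(q | s), w2
16. ~q, w2
17. ~s, w2
18. (q | s) & s, w2
19. q | s, w2
20. s, w2
Accessibility: w0Rw0, w0Rw1, w0Rw2, w1Rw1, w2Rw2
Branch closes: s and ~s both at w2.
All branches of the tableau close; one closing branch shown above.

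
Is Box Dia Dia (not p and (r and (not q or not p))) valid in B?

Tableau for the negation not Box Dia Dia (not p and (r and (not q or not p))):
1. not Box Dia Dia (not p and (r and (not q or not p))), u
2. not Dia Dia (not p and (r and (not q or not p))), v
3. not Dia (not p and (r and (not q or not p))), u
4. not Dia (not p and (r and (not q or not p))), v
5. not (not p and (r and (not q or not p))), u
6. not (not p and (r and (not q or not p))), v
7. not (r and (not q or not p)), u
8. not (r and (not q or not p)), v
9. not (not q or not p), u
10. q, u
11. p, u
12. not (not q or not p), v
13. q, v
14. p, v
Accessibility: uRu, uRv, vRu, vRv
The negation has an open branch (countermodel exists).

No, not valid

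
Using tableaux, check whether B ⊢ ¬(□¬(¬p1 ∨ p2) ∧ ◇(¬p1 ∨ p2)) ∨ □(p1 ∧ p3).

Valid

Tableau for the negation ¬(¬(□¬(¬p1 ∨ p2) ∧ ◇(¬p1 ∨ p2)) ∨ □(p1 ∧ p3)):
1. ¬(¬(□¬(¬p1 ∨ p2) ∧ ◇(¬p1 ∨ p2)) ∨ □(p1 ∧ p3)), u
2. □¬(¬p1 ∨ p2) ∧ ◇(¬p1 ∨ p2), u
3. ¬□(p1 ∧ p3), u
4. □¬(¬p1 ∨ p2), u
5. ◇(¬p1 ∨ p2), u
6. ¬(¬p1 ∨ p2), u
7. p1, u
8. ¬p2, u
9. ¬(p1 ∧ p3), v
10. ¬(¬p1 ∨ p2), v
11. p1, v
12. ¬p2, v
13. ¬p3, v
14. ¬p1 ∨ p2, w
15. ¬(¬p1 ∨ p2), w
16. p1, w
17. ¬p2, w
18. p2, w
Accessibility: uRu, uRv, uRw, vRu, vRv, wRu, wRw
Branch closes: p2 and ¬p2 both at w.
Every branch of the negation's tableau closes; the branch above is one of them.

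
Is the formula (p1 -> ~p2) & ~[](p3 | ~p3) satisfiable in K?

Unsatisfiable

1. (p1 -> ~p2) & ~[](p3 | ~p3), u
2. p1 -> ~p2, u
3. ~[](p3 | ~p3), u
4. ~p2, u
5. ~(p3 | ~p3), v
6. ~p3, v
7. p3, v
Accessibility: uRv
Branch closes: p3 and ~p3 both at v.
(One branch shown.) All branches close.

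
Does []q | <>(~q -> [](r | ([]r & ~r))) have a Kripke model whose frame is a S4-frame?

Satisfiable (open branch found)

1. []q | <>(~q -> [](r | ([]r & ~r))), 0
2. <>(~q -> [](r | ([]r & ~r))), 0
3. ~q -> [](r | ([]r & ~r)), 1
4. [](r | ([]r & ~r)), 1
5. r | ([]r & ~r), 1
6. r, 1
Accessibility: 0R0, 0R1, 1R1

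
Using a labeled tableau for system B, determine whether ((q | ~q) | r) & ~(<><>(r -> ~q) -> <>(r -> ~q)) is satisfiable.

1. ((q | ~q) | r) & ~(<><>(r -> ~q) -> <>(r -> ~q)), 0
2. (q | ~q) | r, 0
3. ~(<><>(r -> ~q) -> <>(r -> ~q)), 0
4. <><>(r -> ~q), 0
5. ~<>(r -> ~q), 0
6. ~(r -> ~q), 0
7. r, 0
8. q, 0
9. <>(r -> ~q), 1
10. ~(r -> ~q), 1
11. r, 1
12. q, 1
13. r -> ~q, 2
14. ~q, 2
Accessibility: 0R0, 0R1, 1R0, 1R1, 1R2, 2R1, 2R2

Satisfiable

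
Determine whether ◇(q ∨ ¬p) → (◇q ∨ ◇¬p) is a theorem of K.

Tableau for the negation ¬(◇(q ∨ ¬p) → (◇q ∨ ◇¬p)):
1. ¬(◇(q ∨ ¬p) → (◇q ∨ ◇¬p)), u
2. ◇(q ∨ ¬p), u
3. ¬(◇q ∨ ◇¬p), u
4. ¬◇q, u
5. ¬◇¬p, u
6. q ∨ ¬p, v
7. ¬q, v
8. p, v
9. ¬p, v
Accessibility: uRv
Branch closes: p and ¬p both at v.
Every branch of the negation's tableau closes; the branch above is one of them.

Yes, valid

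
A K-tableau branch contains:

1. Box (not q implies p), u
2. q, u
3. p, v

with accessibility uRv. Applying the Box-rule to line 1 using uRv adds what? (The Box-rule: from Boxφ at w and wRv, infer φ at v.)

not q implies p, v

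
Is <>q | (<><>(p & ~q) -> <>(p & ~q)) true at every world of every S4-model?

Tableau for the negation ~(<>q | (<><>(p & ~q) -> <>(p & ~q))):
1. ~(<>q | (<><>(p & ~q) -> <>(p & ~q))), u
2. ~<>q, u
3. ~(<><>(p & ~q) -> <>(p & ~q)), u
4. <><>(p & ~q), u
5. ~<>(p & ~q), u
6. ~q, u
7. ~(p & ~q), u
8. ~p, u
9. <>(p & ~q), v
10. ~q, v
11. ~(p & ~q), v
12. ~p, v
13. p & ~q, w
14. p, w
15. ~q, w
16. ~(p & ~q), w
17. q, w
Accessibility: uRu, uRv, uRw, vRv, vRw, wRw
Branch closes: q and ~q both at w.
Every branch of the negation's tableau closes; the branch above is one of them.

Yes, valid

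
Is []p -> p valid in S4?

Tableau for the negation ~([]p -> p):
1. ~([]p -> p), 0
2. []p, 0   [~->-rule on 1]
3. ~p, 0   [~->-rule on 1]
4. p, 0   [[]-rule on 2 via 0R0]
Accessibility: 0R0
Branch closes: p and ~p both at 0.
Every branch of the negation's tableau closes; the branch above is one of them.

Yes, valid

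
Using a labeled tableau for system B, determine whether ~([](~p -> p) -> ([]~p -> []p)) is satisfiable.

Unsatisfiable (every branch closes)

1. ~([](~p -> p) -> ([]~p -> []p)), 0
2. [](~p -> p), 0   [~->-rule on 1]
3. ~([]~p -> []p), 0   [~->-rule on 1]
4. []~p, 0   [~->-rule on 3]
5. ~[]p, 0   [~->-rule on 3]
6. ~p -> p, 0   [[]-rule on 2 via 0R0]
7. ~p, 0   [[]-rule on 4 via 0R0]
8. p, 0   [->-rule on 6 (branches; this branch)]
Accessibility: 0R0
Branch closes: p and ~p both at 0.
All branches of the tableau close; one closing branch shown above.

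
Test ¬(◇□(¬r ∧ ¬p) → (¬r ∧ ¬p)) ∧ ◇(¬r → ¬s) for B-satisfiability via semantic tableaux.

Unsatisfiable

1. ¬(◇□(¬r ∧ ¬p) → (¬r ∧ ¬p)) ∧ ◇(¬r → ¬s), u
2. ¬(◇□(¬r ∧ ¬p) → (¬r ∧ ¬p)), u   [∧-rule on 1]
3. ◇(¬r → ¬s), u   [∧-rule on 1]
4. ◇□(¬r ∧ ¬p), u   [¬→-rule on 2]
5. ¬(¬r ∧ ¬p), u   [¬→-rule on 2]
6. p, u   [¬∧-rule on 5 (branches; this branch)]
7. ¬r → ¬s, v   [◇-rule on 3: fresh world v, uRv]
8. ¬s, v   [→-rule on 7 (branches; this branch)]
9. □(¬r ∧ ¬p), w   [◇-rule on 4: fresh world w, uRw]
10. ¬r ∧ ¬p, u   [□-rule on 9 via wRu]
11. ¬r, u   [∧-rule on 10]
12. ¬p, u   [∧-rule on 10]
Accessibility: uRu, uRv, uRw, vRu, vRv, wRu, wRw
Branch closes: p and ¬p both at u.
All branches of the tableau close; one closing branch shown above.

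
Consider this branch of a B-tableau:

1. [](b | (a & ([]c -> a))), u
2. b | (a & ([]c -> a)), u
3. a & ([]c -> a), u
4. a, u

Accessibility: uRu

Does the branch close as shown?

There is no literal clash: for every atom and world, at most one sign appears.

No, open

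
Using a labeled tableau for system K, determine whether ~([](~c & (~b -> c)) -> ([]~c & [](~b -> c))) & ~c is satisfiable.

1. ~([](~c & (~b -> c)) -> ([]~c & [](~b -> c))) & ~c, u
2. ~([](~c & (~b -> c)) -> ([]~c & [](~b -> c))), u
3. ~c, u
4. [](~c & (~b -> c)), u
5. ~([]~c & [](~b -> c)), u
6. ~[](~b -> c), u
7. ~(~b -> c), v
8. ~b, v
9. ~c, v
10. ~c & (~b -> c), v
11. ~b -> c, v
12. c, v
Accessibility: uRv
Branch closes: c and ~c both at v.
Every branch closes; the branch above is one of them.

Unsatisfiable (every branch closes)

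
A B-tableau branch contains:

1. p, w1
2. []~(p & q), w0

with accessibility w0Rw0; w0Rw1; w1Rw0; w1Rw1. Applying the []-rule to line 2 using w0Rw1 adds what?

~(p & q), w1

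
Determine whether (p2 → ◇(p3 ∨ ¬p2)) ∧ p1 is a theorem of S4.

Tableau for the negation ¬((p2 → ◇(p3 ∨ ¬p2)) ∧ p1):
1. ¬((p2 → ◇(p3 ∨ ¬p2)) ∧ p1), 0
2. ¬p1, 0   [¬∧-rule on 1 (branches; this branch)]
Accessibility: 0R0
The negation has an open branch (countermodel exists).

No, not valid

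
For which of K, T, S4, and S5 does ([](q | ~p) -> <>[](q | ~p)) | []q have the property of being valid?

T, S4, S5

K-tableau for the negation ~(([](q | ~p) -> <>[](q | ~p)) | []q):
1. ~(([](q | ~p) -> <>[](q | ~p)) | []q), 0
2. ~([](q | ~p) -> <>[](q | ~p)), 0   [~|-rule on 1]
3. ~[]q, 0   [~|-rule on 1]
4. [](q | ~p), 0   [~->-rule on 2]
5. ~<>[](q | ~p), 0   [~->-rule on 2]
6. ~q, 1   [~[]-rule on 3: fresh world 1, 0R1]
7. q | ~p, 1   [[]-rule on 4 via 0R1]
8. ~[](q | ~p), 1   [~<>-rule on 5 via 0R1]
9. ~p, 1   [|-rule on 7 (branches; this branch)]
10. ~(q | ~p), 2   [~[]-rule on 8: fresh world 2, 1R2]
11. ~q, 2   [~|-rule on 10]
12. p, 2   [~|-rule on 10]
Accessibility: 0R1, 1R2
Complete open branch: countermodel on a K-frame, so not valid in K.
T-tableau for the negation ~(([](q | ~p) -> <>[](q | ~p)) | []q):
1. ~(([](q | ~p) -> <>[](q | ~p)) | []q), 0
2. ~([](q | ~p) -> <>[](q | ~p)), 0   [~|-rule on 1]
3. ~[]q, 0   [~|-rule on 1]
4. [](q | ~p), 0   [~->-rule on 2]
5. ~<>[](q | ~p), 0   [~->-rule on 2]
6. q | ~p, 0   [[]-rule on 4 via 0R0]
7. ~[](q | ~p), 0   [~<>-rule on 5 via 0R0]
8. ~p, 0   [|-rule on 6 (branches; this branch)]
9. ~q, 1   [~[]-rule on 3: fresh world 1, 0R1]
10. q | ~p, 1   [[]-rule on 4 via 0R1]
11. ~[](q | ~p), 1   [~<>-rule on 5 via 0R1]
12. ~p, 1   [|-rule on 10 (branches; this branch)]
13. ~(q | ~p), 2   [~[]-rule on 7: fresh world 2, 0R2]
14. ~q, 2   [~|-rule on 13]
15. p, 2   [~|-rule on 13]
16. q | ~p, 2   [[]-rule on 4 via 0R2]
17. ~[](q | ~p), 2   [~<>-rule on 5 via 0R2]
18. ~p, 2   [|-rule on 16 (branches; this branch)]
Accessibility: 0R0, 0R1, 0R2, 1R1, 2R2
Branch closes: p and ~p both at 2.
Every branch closes (one shown): valid in T, hence also in S4, S5 (every theorem of T is a theorem of S4 and S5).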